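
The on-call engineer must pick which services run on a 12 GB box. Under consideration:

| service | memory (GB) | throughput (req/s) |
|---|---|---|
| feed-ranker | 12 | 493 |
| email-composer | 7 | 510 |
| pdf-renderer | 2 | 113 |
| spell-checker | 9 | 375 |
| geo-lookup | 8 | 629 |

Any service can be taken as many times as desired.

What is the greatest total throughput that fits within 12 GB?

855

Ranking by ratio (throughput/GB): geo-lookup 78.62, email-composer 72.86, pdf-renderer 56.50, spell-checker 41.67.
2×pdf-renderer + geo-lookup uses 12 of the 12 GB and totals 855.
Nothing else within 12 GB beats 855.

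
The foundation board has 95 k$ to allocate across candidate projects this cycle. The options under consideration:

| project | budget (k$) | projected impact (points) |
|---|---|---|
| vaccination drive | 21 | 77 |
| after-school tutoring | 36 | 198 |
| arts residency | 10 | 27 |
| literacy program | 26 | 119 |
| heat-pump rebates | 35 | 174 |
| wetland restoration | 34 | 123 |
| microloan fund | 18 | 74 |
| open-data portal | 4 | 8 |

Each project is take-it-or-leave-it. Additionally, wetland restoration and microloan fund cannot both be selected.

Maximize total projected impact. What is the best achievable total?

454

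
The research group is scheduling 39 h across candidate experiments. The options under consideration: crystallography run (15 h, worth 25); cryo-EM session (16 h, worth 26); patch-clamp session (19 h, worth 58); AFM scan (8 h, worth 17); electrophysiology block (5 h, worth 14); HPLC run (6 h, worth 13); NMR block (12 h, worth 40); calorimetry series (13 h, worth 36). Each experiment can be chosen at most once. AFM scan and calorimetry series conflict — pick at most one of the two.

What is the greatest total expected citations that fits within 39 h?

115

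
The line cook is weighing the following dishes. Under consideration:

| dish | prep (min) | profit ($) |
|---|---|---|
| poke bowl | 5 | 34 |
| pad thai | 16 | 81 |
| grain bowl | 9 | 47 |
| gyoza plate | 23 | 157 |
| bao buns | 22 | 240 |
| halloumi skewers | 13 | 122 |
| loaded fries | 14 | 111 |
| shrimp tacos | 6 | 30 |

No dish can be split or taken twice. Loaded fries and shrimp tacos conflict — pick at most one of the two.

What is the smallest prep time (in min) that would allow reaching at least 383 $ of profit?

40

Minimise min subject to total profit ≥ 383.
poke bowl + bao buns + halloumi skewers: 396 profit at 40 min.
Any bundle with less than 40 min falls short of 383.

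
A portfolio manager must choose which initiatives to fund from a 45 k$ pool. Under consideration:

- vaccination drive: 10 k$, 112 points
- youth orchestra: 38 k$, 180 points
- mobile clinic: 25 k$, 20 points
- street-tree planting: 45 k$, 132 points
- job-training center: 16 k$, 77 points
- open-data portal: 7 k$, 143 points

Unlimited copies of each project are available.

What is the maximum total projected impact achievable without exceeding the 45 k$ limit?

858

The ratio ordering already packs tightly: 6×open-data portal, 42 k$, 858.
That's the maximum — no swap from here does better than 858.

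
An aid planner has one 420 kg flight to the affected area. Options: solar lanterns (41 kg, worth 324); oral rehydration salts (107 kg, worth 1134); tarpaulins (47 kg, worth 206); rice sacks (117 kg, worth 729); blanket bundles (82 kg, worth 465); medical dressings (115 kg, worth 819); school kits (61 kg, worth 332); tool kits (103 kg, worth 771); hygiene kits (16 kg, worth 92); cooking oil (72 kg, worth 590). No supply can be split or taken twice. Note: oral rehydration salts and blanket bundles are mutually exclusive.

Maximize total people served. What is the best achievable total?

The ratio heuristic lands on solar lanterns + oral rehydration salts + school kits + tool kits + hygiene kits + cooking oil (3243) but leaves 20 kg idle.
The 102 kg tied up in solar lanterns and school kits is better spent on medical dressings — total rises to 3406 (413 kg).

3406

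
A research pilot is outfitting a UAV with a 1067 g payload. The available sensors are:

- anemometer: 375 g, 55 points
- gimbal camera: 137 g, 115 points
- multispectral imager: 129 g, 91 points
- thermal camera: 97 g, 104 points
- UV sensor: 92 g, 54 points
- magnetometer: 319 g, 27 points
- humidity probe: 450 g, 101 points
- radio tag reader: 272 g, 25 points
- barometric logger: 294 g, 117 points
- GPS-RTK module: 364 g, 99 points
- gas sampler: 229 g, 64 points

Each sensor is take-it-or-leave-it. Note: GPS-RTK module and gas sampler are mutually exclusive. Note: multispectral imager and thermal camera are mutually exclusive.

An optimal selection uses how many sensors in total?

The maximum data value within 1067 g is 489.
One optimal bundle: gimbal camera + thermal camera + UV sensor + barometric logger + GPS-RTK module (984 g).
Every optimal selection uses 5 sensors.

5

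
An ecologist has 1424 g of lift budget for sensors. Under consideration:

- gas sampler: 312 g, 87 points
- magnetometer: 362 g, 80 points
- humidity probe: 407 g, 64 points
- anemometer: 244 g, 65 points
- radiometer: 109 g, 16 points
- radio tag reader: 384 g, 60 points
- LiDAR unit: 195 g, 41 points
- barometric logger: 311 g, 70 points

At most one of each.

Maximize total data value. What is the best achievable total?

By data value per g: gas sampler 0.28, anemometer 0.27, barometric logger 0.23 lead.
Taking gas sampler + magnetometer + anemometer + LiDAR unit + barometric logger: 1424 g used, 343 in data value.
No other feasible combination exceeds 343.

343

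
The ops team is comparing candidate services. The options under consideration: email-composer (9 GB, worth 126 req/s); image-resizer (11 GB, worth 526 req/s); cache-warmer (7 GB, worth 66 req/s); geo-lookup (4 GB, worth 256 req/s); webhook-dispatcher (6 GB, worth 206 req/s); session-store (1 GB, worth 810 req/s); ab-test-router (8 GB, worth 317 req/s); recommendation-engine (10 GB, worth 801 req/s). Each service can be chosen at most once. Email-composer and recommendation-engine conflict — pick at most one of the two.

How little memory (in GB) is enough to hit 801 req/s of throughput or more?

1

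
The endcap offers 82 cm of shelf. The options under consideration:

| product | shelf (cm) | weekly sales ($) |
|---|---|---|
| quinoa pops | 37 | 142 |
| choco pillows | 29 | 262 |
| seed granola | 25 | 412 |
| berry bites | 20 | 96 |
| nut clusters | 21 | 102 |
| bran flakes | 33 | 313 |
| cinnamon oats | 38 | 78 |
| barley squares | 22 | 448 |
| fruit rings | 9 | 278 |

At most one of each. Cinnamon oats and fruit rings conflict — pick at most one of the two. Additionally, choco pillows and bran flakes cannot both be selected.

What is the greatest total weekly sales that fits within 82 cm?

Ranking by ratio (weekly sales/cm): fruit rings 30.89, barley squares 20.36, seed granola 16.48.
Seed granola + nut clusters + barley squares + fruit rings uses 77 of the 82 cm and totals 1240.
No other feasible combination exceeds 1240.

1240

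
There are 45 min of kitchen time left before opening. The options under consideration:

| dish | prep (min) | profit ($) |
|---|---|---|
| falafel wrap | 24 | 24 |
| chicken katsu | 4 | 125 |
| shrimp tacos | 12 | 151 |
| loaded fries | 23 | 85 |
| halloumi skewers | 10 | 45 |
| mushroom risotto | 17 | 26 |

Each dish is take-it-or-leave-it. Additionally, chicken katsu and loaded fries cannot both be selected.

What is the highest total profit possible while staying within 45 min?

By profit per min: chicken katsu 31.25, shrimp tacos 12.58, halloumi skewers 4.50 lead.
Taking chicken katsu + shrimp tacos + halloumi skewers + mushroom risotto: 43 min used, 347 in profit.
Runner-up chicken katsu + shrimp tacos + halloumi skewers tops out at 321.

347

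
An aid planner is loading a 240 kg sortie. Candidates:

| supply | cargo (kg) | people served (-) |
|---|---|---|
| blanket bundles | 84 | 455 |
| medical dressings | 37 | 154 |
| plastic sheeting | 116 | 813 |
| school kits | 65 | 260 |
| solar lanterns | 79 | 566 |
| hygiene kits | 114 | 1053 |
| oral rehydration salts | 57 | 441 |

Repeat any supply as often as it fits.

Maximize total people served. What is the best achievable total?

2106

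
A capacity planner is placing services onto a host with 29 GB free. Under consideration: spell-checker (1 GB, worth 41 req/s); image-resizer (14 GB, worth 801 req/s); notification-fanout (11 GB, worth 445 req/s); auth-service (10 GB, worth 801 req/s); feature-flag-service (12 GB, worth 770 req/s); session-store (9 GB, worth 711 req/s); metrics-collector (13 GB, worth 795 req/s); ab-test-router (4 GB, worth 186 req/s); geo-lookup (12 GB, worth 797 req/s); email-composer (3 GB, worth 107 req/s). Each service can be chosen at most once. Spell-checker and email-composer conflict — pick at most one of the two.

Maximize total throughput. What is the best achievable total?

1891

Ranking by ratio (throughput/GB): auth-service 80.10, session-store 79.00, geo-lookup 66.42, feature-flag-service 64.17.
Taking auth-service + ab-test-router + geo-lookup + email-composer: 29 GB used, 1891 in throughput.
The closest alternative, auth-service + feature-flag-service + ab-test-router + email-composer, reaches only 1864.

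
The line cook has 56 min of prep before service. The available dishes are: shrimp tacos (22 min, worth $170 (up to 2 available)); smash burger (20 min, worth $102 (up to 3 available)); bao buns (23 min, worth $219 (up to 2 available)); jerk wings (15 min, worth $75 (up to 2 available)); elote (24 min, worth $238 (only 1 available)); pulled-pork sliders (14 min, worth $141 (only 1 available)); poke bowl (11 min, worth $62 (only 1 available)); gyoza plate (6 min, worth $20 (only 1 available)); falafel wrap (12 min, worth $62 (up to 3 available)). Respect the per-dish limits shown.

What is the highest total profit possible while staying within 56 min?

477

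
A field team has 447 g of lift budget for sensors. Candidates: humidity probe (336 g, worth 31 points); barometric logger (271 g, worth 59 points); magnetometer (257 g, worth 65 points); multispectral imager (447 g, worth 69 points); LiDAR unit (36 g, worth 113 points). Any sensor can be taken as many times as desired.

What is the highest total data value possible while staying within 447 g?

12×LiDAR unit uses 432 of the 447 g and totals 1356.

1356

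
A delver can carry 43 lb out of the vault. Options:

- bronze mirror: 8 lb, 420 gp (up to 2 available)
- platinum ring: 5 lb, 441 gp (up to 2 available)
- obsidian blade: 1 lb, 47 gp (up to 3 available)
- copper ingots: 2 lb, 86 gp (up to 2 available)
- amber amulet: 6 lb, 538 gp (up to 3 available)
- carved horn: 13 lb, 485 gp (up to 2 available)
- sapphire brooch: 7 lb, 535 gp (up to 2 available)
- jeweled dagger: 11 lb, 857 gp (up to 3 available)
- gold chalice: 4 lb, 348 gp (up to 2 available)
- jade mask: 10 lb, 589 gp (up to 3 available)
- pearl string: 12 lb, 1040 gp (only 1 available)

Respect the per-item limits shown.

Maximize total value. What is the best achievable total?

3791

Taking the top-ratio items first gives 2×platinum ring + 3×amber amulet + sapphire brooch + 2×gold chalice for 3727 (43 lb).
Dropping platinum ring and sapphire brooch frees 12 lb; slotting in pearl string (12 lb) lifts the total to 3791 at 43 lb.
That's the maximum — no swap from here does better than 3791.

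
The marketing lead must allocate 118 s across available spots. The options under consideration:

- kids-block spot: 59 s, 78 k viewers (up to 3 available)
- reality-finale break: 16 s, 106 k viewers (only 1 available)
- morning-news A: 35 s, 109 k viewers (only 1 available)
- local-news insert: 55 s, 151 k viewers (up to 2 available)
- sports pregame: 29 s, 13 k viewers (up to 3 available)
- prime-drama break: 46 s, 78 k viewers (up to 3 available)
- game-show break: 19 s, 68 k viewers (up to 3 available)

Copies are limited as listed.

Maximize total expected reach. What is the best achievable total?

419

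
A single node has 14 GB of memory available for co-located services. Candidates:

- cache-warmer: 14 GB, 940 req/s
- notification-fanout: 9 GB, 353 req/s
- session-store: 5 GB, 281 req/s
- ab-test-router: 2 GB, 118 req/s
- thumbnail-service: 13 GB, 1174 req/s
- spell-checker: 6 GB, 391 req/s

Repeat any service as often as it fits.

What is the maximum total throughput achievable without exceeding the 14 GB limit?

The ratio ordering already packs tightly: thumbnail-service, 13 GB, 1174.

1174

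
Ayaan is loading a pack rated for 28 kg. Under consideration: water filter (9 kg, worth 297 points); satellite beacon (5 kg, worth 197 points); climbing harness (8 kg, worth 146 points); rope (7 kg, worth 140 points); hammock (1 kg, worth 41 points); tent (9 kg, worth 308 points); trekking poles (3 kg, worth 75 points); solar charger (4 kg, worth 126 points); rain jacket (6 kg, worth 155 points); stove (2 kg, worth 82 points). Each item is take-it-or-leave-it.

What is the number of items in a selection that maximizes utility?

5

Optimal total is 969.
For example water filter + satellite beacon + hammock + tent + solar charger achieves it, using 28 kg.
Any selection reaching 969 contains exactly 5 items.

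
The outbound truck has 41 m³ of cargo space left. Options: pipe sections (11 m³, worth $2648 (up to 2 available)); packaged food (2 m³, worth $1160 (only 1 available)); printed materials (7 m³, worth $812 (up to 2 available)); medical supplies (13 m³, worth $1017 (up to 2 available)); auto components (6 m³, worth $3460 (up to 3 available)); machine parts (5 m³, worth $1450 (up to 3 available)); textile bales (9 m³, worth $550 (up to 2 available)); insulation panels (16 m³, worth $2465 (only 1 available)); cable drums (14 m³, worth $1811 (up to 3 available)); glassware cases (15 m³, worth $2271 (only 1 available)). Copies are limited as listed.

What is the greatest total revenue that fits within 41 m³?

A density-first pass picks packaged food + 3×auto components + 3×machine parts — 15890 at 35 m³.
Dropping machine parts frees 5 m³; slotting in pipe sections (11 m³) lifts the total to 17088 at 41 m³.
Every other selection either busts 41 m³ or exceeds an availability limit or fails to beat 17088.

17088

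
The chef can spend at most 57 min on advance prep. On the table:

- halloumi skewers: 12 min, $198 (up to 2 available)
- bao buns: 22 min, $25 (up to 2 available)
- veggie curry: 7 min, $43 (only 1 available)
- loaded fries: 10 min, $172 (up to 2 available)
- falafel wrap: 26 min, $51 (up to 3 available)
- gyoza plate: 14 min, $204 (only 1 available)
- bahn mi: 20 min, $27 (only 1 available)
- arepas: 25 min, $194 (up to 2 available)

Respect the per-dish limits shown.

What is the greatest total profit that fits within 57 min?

Greedy by ratio would take 2×halloumi skewers + veggie curry + 2×loaded fries: 51 min used, total 783.
Replace loaded fries with gyoza plate: the trade gains 32 net, giving 815 at 55 min.

815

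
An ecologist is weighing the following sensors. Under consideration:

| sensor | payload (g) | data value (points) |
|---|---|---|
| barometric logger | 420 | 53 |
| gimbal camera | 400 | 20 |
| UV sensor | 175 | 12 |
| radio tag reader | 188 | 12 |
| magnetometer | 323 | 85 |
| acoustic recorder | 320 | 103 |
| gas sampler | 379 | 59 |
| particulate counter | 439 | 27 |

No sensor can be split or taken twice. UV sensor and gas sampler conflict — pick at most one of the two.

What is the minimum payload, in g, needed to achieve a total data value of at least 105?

495

Look for the lowest-payload combination reaching 105.
UV sensor + acoustic recorder: 115 data value at 495 g.
No combination under 495 g hits 105.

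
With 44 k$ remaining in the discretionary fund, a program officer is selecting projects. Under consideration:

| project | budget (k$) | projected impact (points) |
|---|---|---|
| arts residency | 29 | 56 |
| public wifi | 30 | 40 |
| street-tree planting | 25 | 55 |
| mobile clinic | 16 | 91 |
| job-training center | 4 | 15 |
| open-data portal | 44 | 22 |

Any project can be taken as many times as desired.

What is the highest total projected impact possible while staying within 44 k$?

227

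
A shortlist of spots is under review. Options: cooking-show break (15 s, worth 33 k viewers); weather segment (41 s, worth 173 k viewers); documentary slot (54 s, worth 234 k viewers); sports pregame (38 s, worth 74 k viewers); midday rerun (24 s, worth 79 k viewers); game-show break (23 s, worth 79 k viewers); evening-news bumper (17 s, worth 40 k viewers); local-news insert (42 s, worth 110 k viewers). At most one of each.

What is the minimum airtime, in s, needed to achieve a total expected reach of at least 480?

118

Need the lightest bundle worth ≥ 480.
weather segment + documentary slot + game-show break: 486 expected reach at 118 s.
Any bundle with less than 118 s falls short of 480.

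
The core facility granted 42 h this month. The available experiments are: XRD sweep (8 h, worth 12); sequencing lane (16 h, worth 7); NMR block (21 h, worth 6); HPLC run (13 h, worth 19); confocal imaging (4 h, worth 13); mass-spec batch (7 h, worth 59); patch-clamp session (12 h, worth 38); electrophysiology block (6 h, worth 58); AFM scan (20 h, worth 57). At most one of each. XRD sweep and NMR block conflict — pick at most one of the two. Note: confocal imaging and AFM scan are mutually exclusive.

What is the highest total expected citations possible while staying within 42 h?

187

Greedy by ratio would take XRD sweep + confocal imaging + mass-spec batch + patch-clamp session + electrophysiology block: 37 h used, total 180.
The 8 h tied up in XRD sweep is better spent on HPLC run — total rises to 187 (42 h).
Every other selection either busts 42 h or breaks a pairing rule or fails to beat 187.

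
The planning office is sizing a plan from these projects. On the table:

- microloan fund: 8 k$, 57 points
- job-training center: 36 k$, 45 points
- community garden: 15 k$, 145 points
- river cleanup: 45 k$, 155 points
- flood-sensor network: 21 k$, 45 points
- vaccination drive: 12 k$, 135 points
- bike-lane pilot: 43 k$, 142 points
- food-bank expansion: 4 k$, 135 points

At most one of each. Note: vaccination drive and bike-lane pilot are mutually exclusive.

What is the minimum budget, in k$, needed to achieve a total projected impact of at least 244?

Need the lightest bundle worth ≥ 244.
Taking vaccination drive + food-bank expansion gives 270 (≥ 244) for 16 k$.
No combination under 16 k$ hits 244.

16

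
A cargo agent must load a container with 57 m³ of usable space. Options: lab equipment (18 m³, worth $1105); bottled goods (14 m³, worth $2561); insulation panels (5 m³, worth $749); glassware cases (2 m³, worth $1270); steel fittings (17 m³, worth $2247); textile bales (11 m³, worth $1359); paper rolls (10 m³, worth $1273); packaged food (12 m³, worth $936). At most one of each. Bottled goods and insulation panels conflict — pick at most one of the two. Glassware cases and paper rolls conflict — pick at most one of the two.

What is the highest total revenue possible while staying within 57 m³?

8373

Best packing: bottled goods + glassware cases + steel fittings + textile bales + packaged food — 56 m³, 8373 total.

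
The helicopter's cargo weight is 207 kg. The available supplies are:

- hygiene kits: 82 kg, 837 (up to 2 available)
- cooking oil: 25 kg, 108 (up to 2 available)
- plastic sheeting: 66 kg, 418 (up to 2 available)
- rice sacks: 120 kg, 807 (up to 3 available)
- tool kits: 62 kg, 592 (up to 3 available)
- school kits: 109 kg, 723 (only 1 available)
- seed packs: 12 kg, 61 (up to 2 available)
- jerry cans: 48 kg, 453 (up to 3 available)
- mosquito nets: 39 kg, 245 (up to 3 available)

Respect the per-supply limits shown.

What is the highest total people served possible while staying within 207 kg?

2021

By people served per kg: hygiene kits 10.21, tool kits 9.55, jerry cans 9.44, rice sacks 6.72 lead.
Filling by ratio: 2×hygiene kits + mosquito nets for 1919, with 4 kg left unused.
The 121 kg tied up in hygiene kits and mosquito nets is better spent on 2×tool kits — total rises to 2021 (206 kg).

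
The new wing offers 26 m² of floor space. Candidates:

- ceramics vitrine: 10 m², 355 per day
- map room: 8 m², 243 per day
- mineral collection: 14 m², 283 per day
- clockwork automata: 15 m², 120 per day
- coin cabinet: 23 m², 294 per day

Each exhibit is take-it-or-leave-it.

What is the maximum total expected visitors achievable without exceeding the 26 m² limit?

Greedy by ratio would take ceramics vitrine + map room: 18 m² used, total 598.
The 8 m² tied up in map room is better spent on mineral collection — total rises to 638 (24 m²).

638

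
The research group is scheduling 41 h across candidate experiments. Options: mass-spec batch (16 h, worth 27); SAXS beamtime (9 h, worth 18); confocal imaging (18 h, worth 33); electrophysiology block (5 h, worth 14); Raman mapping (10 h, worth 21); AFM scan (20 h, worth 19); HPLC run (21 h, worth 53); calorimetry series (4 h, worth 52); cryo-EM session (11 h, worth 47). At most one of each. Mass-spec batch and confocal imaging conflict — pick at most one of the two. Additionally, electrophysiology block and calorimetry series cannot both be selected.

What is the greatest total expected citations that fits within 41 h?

152

Ranking by ratio (expected citations/h): calorimetry series 13.00, cryo-EM session 4.27, electrophysiology block 2.80.
Taking HPLC run + calorimetry series + cryo-EM session: 36 h used, 152 in expected citations.
The closest alternative, mass-spec batch + Raman mapping + calorimetry series + cryo-EM session, reaches only 147.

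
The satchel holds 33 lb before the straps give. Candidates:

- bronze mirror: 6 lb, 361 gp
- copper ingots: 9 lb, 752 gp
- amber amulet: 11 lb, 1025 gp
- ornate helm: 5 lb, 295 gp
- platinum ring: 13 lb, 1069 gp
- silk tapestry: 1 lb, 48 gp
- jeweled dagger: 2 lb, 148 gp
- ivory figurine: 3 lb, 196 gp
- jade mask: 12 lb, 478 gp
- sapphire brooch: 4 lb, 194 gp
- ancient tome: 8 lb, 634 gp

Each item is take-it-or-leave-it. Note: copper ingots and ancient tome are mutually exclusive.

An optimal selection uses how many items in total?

3

Best achievable value is 2846.
copper ingots + amber amulet + platinum ring hits 2846 at 33 lb.
Any selection reaching 2846 contains exactly 3 items.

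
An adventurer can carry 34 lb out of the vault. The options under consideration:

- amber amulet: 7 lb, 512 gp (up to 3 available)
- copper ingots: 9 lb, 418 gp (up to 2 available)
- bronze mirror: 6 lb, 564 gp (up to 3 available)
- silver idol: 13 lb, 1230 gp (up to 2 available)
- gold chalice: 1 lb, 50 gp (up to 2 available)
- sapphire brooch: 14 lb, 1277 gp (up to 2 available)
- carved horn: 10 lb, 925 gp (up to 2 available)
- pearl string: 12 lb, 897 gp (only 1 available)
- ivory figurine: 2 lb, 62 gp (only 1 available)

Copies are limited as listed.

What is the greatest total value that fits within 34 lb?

3130

By value per lb: silver idol 94.62, bronze mirror 94.00, carved horn 92.50, sapphire brooch 91.21 lead.
Taking the top-ratio items first gives bronze mirror + 2×silver idol + 2×gold chalice for 3124 (34 lb).
Replace bronze mirror and silver idol and gold chalice with 2×carved horn: the trade gains 6 net, giving 3130 at 34 lb.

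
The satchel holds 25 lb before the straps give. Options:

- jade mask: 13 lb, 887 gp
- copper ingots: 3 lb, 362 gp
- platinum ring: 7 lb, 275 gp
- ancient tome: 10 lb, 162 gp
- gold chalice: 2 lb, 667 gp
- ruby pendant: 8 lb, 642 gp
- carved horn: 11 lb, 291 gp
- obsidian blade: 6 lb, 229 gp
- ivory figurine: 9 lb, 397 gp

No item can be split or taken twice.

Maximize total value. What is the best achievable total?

2196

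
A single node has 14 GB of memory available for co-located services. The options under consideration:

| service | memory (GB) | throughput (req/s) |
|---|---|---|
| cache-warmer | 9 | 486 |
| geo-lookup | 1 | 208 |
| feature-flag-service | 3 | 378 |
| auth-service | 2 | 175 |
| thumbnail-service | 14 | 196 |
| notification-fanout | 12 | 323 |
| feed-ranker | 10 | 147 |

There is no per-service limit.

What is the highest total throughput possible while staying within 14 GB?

14×geo-lookup uses 14 of the 14 GB and totals 2912.

2912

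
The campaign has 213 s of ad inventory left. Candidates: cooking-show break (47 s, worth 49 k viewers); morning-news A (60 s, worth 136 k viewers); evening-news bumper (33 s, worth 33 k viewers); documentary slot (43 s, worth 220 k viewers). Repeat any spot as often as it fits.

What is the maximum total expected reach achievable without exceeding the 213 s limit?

913

Evening-news bumper + 4×documentary slot uses 205 of the 213 s and totals 913.
Every other selection either busts 213 s or fails to beat 913.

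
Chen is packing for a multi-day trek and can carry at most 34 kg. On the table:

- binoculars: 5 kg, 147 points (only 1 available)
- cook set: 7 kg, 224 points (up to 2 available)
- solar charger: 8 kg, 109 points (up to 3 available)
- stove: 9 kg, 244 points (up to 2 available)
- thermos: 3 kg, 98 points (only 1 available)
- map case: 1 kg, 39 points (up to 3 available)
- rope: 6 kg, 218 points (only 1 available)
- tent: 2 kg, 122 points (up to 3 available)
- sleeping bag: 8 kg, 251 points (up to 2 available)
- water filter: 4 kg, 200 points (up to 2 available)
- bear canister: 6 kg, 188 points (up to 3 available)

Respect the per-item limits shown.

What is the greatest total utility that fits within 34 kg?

Density check — tent 61.00, water filter 50.00, map case 39.00 are the best per kg.
Filling by ratio: cook set + thermos + 3×map case + rope + 3×tent + 2×water filter for 1423, with 1 kg left unused.
Replace cook set with sleeping bag: the trade gains 27 net, giving 1450 at 34 kg.
Nothing else within 34 kg beats 1450.

1450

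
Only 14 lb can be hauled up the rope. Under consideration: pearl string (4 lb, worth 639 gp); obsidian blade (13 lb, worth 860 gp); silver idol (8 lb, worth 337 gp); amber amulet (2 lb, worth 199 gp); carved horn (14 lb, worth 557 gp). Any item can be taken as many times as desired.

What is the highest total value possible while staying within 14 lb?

2116

The ratio ordering already packs tightly: 3×pearl string + amber amulet, 14 lb, 2116.
No other feasible combination exceeds 2116.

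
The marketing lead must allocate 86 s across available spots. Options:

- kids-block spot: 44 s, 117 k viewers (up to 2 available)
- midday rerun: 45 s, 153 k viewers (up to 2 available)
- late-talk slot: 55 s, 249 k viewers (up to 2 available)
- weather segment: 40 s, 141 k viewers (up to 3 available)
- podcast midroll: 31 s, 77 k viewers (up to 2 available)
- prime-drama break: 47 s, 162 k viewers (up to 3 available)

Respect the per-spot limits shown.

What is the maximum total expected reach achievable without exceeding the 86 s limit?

Ranking by ratio (expected reach/s): late-talk slot 4.53, weather segment 3.52, prime-drama break 3.45, midday rerun 3.40.
Late-talk slot + podcast midroll uses 86 of the 86 s and totals 326.
Every other selection either busts 86 s or exceeds an availability limit or fails to beat 326.

326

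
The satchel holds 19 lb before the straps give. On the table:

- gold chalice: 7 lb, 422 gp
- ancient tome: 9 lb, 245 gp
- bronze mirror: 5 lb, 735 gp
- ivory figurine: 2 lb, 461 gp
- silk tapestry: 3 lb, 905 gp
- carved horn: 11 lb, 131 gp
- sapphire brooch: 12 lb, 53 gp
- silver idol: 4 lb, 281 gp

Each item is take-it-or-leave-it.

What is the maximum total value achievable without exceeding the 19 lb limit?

2523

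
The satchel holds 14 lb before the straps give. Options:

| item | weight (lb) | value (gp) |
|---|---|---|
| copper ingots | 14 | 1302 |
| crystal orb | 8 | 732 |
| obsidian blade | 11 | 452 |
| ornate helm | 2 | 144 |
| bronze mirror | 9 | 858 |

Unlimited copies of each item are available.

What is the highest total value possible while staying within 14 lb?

1302

Filling by ratio: 2×ornate helm + bronze mirror for 1146, with 1 lb left unused.
The 13 lb tied up in 2×ornate helm and bronze mirror is better spent on copper ingots — total rises to 1302 (14 lb).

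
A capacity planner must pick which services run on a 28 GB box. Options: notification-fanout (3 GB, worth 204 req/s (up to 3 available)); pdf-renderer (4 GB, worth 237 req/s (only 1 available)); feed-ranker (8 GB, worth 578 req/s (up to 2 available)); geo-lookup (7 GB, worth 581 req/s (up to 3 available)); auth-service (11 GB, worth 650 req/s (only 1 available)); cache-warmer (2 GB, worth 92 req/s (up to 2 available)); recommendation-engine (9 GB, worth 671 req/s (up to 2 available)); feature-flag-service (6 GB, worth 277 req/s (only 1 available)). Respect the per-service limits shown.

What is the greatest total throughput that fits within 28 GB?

2184

Ranking by ratio (throughput/GB): geo-lookup 83.00, recommendation-engine 74.56, feed-ranker 72.25.
Taking the top-ratio services first gives 2×notification-fanout + 3×geo-lookup for 2151 (27 GB).
The 3 GB tied up in notification-fanout is better spent on pdf-renderer — total rises to 2184 (28 GB).
Nothing else within 28 GB beats 2184.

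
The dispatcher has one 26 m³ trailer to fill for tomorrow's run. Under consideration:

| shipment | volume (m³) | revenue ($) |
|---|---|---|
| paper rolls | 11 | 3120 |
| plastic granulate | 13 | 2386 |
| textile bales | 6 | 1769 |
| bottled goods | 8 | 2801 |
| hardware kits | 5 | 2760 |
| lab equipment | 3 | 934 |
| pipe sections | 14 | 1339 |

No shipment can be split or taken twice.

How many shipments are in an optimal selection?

3

Best achievable revenue is 8681.
One optimal bundle: paper rolls + bottled goods + hardware kits (24 m³).
All optima have 3 shipments.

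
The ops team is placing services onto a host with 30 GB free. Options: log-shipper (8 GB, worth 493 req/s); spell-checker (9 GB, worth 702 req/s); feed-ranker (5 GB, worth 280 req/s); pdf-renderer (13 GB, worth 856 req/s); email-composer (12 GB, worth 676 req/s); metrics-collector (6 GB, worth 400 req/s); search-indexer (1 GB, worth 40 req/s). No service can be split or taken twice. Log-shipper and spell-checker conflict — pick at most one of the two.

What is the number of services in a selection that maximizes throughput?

The maximum throughput within 30 GB is 1998.
spell-checker + pdf-renderer + metrics-collector + search-indexer hits 1998 at 29 GB.
Every optimal selection uses 4 services.

4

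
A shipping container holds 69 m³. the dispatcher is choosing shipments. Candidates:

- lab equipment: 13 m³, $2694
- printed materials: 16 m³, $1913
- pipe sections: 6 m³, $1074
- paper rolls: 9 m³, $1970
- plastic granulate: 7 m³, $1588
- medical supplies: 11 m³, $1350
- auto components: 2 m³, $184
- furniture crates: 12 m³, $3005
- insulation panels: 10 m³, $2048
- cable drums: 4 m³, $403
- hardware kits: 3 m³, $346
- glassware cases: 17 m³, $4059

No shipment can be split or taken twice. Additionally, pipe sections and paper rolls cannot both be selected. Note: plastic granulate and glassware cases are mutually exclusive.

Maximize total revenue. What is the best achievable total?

14525

Lab equipment + paper rolls + furniture crates + insulation panels + cable drums + hardware kits + glassware cases uses 68 of the 69 m³ and totals 14525.
No other feasible combination exceeds 14525.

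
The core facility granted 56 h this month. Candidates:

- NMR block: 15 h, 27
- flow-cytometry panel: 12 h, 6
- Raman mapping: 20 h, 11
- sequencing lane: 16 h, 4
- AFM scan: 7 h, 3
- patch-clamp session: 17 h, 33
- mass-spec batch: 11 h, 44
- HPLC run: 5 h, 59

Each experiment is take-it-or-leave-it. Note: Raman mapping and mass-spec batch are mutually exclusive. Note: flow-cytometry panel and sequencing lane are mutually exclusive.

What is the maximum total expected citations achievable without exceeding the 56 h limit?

166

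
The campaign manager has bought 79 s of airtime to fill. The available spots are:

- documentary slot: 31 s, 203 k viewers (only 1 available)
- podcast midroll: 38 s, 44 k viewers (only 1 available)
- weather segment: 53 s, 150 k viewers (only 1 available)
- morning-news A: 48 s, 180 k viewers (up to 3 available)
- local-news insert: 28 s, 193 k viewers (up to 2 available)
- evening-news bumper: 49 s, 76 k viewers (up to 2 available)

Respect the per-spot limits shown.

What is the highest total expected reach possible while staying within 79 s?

396

A density-first pass picks 2×local-news insert — 386 at 56 s.
Replace local-news insert with documentary slot: the trade gains 10 net, giving 396 at 59 s.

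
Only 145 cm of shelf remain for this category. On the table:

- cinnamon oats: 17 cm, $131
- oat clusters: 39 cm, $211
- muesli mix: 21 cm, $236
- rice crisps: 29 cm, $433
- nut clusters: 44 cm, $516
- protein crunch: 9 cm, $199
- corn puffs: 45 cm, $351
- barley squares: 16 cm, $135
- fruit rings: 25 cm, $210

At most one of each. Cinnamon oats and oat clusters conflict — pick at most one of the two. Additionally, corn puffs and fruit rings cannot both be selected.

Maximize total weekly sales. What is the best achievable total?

The ratio ordering already packs tightly: muesli mix + rice crisps + nut clusters + protein crunch + barley squares + fruit rings, 144 cm, 1729.
The closest alternative, cinnamon oats + muesli mix + rice crisps + nut clusters + protein crunch + fruit rings, reaches only 1725.

1729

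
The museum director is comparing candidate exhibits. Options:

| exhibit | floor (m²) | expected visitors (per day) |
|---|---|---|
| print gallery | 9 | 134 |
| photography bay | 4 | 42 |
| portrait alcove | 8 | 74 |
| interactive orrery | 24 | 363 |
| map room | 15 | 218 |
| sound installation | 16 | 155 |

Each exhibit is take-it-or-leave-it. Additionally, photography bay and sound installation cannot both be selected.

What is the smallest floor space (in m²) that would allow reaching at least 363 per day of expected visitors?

Look for the lowest-floor combination reaching 363.
interactive orrery: 363 expected visitors at 24 m².
Below 24 m² the best achievable stays under 363.

24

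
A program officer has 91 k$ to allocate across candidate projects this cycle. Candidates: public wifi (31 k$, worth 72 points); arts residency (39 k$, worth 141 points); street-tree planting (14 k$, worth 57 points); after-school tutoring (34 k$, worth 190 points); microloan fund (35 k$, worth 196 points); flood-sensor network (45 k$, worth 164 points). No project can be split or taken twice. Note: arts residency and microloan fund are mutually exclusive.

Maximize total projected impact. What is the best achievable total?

443

Density check — microloan fund 5.60, after-school tutoring 5.59, street-tree planting 4.07, flood-sensor network 3.64 are the best per k$.
The ratio ordering already packs tightly: street-tree planting + after-school tutoring + microloan fund, 83 k$, 443.
Runner-up arts residency + street-tree planting + after-school tutoring tops out at 388.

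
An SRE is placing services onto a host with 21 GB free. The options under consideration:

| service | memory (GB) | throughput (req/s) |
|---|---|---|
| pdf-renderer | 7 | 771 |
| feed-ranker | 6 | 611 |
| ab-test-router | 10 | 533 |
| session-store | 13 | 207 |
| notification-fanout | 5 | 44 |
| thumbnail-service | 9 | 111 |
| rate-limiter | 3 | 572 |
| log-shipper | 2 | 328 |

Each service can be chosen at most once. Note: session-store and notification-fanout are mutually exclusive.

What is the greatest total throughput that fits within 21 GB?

2282

Ranking by ratio (throughput/GB): rate-limiter 190.67, log-shipper 164.00, pdf-renderer 110.14, feed-ranker 101.83.
The ratio ordering already packs tightly: pdf-renderer + feed-ranker + rate-limiter + log-shipper, 18 GB, 2282.
Nothing else feasible within 21 GB beats 2282.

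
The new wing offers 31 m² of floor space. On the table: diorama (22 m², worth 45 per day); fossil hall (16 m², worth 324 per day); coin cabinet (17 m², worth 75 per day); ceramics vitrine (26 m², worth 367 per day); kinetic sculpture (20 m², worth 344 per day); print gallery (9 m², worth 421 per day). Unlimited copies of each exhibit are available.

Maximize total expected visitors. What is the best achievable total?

1263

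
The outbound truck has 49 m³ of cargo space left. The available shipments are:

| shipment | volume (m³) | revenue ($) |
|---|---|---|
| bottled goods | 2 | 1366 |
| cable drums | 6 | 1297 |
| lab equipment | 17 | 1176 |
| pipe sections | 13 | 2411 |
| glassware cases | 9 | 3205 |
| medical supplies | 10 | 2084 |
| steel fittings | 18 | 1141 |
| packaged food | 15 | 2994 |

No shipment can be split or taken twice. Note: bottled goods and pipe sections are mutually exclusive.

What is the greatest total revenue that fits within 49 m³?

10946

Density check — bottled goods 683.00, glassware cases 356.11, cable drums 216.17 are the best per m³.
The ratio ordering already packs tightly: bottled goods + cable drums + glassware cases + medical supplies + packaged food, 42 m³, 10946.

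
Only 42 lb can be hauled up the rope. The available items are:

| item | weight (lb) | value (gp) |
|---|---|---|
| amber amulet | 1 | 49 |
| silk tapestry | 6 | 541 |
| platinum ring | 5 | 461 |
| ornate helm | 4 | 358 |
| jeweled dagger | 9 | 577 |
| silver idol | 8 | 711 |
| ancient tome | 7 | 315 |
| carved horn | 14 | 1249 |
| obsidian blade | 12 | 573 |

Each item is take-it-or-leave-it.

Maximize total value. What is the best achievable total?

3539

Greedy by ratio would take amber amulet + silk tapestry + platinum ring + ornate helm + silver idol + carved horn: 38 lb used, total 3369.
Replace amber amulet and ornate helm with jeweled dagger: the trade gains 170 net, giving 3539 at 42 lb.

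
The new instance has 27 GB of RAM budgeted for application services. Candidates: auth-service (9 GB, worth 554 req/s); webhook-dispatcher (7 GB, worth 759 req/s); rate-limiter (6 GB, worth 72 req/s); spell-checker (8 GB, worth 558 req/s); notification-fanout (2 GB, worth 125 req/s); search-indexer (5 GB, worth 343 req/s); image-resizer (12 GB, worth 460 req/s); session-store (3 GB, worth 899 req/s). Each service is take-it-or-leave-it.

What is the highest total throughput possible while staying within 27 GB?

2770

Density check — session-store 299.67, webhook-dispatcher 108.43, spell-checker 69.75 are the best per GB.
Greedy by ratio would take webhook-dispatcher + spell-checker + notification-fanout + search-indexer + session-store: 25 GB used, total 2684.
Dropping notification-fanout and search-indexer frees 7 GB; slotting in auth-service (9 GB) lifts the total to 2770 at 27 GB.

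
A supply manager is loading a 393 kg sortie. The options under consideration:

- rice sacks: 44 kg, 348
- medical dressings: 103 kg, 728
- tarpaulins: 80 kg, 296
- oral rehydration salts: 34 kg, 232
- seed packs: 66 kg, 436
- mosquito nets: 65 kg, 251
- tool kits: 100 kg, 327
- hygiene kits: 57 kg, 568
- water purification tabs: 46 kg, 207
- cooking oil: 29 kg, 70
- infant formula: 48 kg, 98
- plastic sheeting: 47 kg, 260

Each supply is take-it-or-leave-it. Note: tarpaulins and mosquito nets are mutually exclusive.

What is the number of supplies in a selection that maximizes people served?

Best achievable people served is 2642.
One optimal bundle: rice sacks + medical dressings + oral rehydration salts + seed packs + hygiene kits + cooking oil + plastic sheeting (380 kg).
All optima have 7 supplies.

7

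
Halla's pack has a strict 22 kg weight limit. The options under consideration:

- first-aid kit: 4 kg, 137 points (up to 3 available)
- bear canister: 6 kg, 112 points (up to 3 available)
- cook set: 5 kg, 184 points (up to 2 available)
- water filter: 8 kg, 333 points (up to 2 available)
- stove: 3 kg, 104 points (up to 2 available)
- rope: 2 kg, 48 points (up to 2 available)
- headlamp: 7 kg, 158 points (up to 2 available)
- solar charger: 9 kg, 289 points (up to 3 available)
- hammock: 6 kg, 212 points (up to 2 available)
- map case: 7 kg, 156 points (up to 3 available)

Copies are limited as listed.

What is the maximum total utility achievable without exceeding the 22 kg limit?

878

Greedy by ratio would take cook set + 2×water filter: 21 kg used, total 850.
Dropping cook set frees 5 kg; slotting in hammock (6 kg) lifts the total to 878 at 22 kg.
No other feasible combination exceeds 878.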